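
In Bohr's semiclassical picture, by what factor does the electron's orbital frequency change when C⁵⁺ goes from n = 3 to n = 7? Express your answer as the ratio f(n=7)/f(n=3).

27/343

f ∝ Z^2 · n^-3; with Z fixed, f ∝ n^-3.
f(n=7)/f(n=3) = (7/3)^-3 = 27/343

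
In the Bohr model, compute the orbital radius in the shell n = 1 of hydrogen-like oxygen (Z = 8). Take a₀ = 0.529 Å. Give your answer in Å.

0.0661 Å

r_n = n²a₀/Z = 1² × 0.529 / 8
    = 1 × 0.529 / 8 = 0.0661 Å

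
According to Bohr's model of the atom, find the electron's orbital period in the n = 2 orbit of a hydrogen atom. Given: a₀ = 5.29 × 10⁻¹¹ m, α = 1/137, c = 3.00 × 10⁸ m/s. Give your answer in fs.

r = n²a₀/Z = 2²·5.29 × 10⁻¹¹/1 = 2.12 × 10⁻¹⁰ m
v = Zαc/n = 1·0.00730·3.00 × 10⁸/2 = 1.09 × 10⁶ m/s
T = 2πr/v = 1.21 × 10⁻¹⁵ s = 1.21 fs

1.21 fs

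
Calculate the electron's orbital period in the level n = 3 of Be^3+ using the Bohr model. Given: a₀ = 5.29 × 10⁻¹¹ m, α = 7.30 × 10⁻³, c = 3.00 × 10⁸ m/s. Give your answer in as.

256 as

r = n²a₀/Z = 3²·5.29 × 10⁻¹¹/4 = 1.19 × 10⁻¹⁰ m
v = Zαc/n = 4·0.00730·3.00 × 10⁸/3 = 2.92 × 10⁶ m/s
T = 2πr/v = 2.56 × 10⁻¹⁶ s = 256 as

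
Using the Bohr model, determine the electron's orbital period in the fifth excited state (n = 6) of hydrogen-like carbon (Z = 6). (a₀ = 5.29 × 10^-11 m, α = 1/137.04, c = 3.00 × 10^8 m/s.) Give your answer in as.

911 as

r = n²a₀/Z = 6²·5.29 × 10^-11/6 = 3.17 × 10^-10 m
v = Zαc/n = 6·0.00730·3.00 × 10^8/6 = 2.19 × 10^6 m/s
T = 2πr/v = 9.11 × 10^-16 s = 911 as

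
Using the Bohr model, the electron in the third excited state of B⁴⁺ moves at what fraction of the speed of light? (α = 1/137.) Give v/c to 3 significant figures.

v_n = Zαc/n, so v/c = Zα/n = 5 × 0.00730 / 4 = 0.00912

0.00912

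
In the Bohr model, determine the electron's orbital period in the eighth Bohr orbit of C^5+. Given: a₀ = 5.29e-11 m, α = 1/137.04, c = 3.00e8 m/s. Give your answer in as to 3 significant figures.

2160 as

r = n²a₀/Z = 8²·5.29e-11/6 = 5.64e-10 m
v = Zαc/n = 6·0.00730·3.00e8/8 = 1.64e6 m/s
T = 2πr/v = 2.16e-15 s = 2160 as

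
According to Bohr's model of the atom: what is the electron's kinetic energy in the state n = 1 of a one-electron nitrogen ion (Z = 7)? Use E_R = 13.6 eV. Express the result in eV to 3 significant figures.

666 eV

For a Coulomb orbit the virial theorem gives K = −E_n.
E_n = −E_R·Z²/n², so K = E_R·Z²/n² = 13.6 × 7²/1² = 666 eV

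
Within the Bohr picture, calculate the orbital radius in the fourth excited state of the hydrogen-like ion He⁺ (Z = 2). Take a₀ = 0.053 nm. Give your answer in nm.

0.66 nm

r_n = n²a₀/Z = 5² × 0.053 / 2
    = 25 × 0.053 / 2 = 0.66 nm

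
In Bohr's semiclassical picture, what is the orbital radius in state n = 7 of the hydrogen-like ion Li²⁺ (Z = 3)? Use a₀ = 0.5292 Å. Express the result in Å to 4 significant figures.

r_n = n²a₀/Z = 7² × 0.5292 / 3
    = 49 × 0.5292 / 3 = 8.644 Å

8.644 Å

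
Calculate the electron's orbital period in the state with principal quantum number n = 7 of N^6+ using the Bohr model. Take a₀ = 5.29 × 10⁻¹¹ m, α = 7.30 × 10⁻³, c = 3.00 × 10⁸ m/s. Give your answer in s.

1.06 × 10⁻¹⁵ s

r = n²a₀/Z = 7²·5.29 × 10⁻¹¹/7 = 3.70 × 10⁻¹⁰ m
v = Zαc/n = 7·0.00730·3.00 × 10⁸/7 = 2.19 × 10⁶ m/s
T = 2πr/v = 1.06 × 10⁻¹⁵ s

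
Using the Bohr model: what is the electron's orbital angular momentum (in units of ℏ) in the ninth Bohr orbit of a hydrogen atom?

9

L_n = nℏ, so L/ℏ = n = 9.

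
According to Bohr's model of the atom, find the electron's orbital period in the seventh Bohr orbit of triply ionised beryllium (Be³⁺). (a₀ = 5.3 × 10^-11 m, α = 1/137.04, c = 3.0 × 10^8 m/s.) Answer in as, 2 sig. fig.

3300 as

r = n²a₀/Z = 7²·5.3 × 10^-11/4 = 6.5 × 10^-10 m
v = Zαc/n = 4·0.0073·3.0 × 10^8/7 = 1.3 × 10^6 m/s
T = 2πr/v = 3.3 × 10^-15 s = 3300 as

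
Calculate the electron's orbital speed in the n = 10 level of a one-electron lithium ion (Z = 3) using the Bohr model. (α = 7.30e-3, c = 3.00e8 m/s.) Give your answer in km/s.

657 km/s

v_n = Zαc/n = 3 × 0.00730 × 3.00e8 / 10
    = 657 km/s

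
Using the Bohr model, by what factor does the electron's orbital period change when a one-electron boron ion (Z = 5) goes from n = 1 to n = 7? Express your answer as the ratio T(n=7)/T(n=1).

T ∝ Z^-2 · n^3; with Z fixed, T ∝ n^3.
T(n=7)/T(n=1) = (7/1)^3 = 343

343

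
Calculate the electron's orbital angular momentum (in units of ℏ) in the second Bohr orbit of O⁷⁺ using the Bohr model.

2

L_n = nℏ, so L/ℏ = n = 2.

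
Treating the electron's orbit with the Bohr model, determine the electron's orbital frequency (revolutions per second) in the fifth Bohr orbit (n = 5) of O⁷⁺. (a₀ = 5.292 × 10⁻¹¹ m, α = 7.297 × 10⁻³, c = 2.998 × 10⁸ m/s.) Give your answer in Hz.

r = n²a₀/Z = 1.654 × 10⁻¹⁰ m, v = Zαc/n = 3.500 × 10⁶ m/s
f = v/(2πr) = 3.369 × 10¹⁵ Hz

3.369 × 10¹⁵ Hz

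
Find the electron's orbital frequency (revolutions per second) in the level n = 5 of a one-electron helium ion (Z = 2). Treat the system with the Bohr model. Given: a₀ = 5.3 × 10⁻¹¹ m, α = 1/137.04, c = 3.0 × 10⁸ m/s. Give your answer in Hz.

r = n²a₀/Z = 6.6 × 10⁻¹⁰ m, v = Zαc/n = 8.8 × 10⁵ m/s
f = v/(2πr) = 2.1 × 10¹⁴ Hz

2.1 × 10¹⁴ Hz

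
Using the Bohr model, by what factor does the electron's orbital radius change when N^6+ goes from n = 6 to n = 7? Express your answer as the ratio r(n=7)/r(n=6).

r ∝ Z^-1 · n^2; with Z fixed, r ∝ n^2.
r(n=7)/r(n=6) = (7/6)^2 = 49/36

49/36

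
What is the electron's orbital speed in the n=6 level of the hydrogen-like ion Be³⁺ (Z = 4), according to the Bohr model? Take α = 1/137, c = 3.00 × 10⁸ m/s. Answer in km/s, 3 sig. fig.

v_n = Zαc/n = 4 × 0.00730 × 3.00 × 10⁸ / 6
    = 1460 km/s

1460 km/s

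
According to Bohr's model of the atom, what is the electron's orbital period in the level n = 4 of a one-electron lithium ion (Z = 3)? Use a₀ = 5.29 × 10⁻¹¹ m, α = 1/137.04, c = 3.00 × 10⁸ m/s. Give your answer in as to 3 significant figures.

r = n²a₀/Z = 4²·5.29 × 10⁻¹¹/3 = 2.82 × 10⁻¹⁰ m
v = Zαc/n = 3·0.00730·3.00 × 10⁸/4 = 1.64 × 10⁶ m/s
T = 2πr/v = 1.08 × 10⁻¹⁵ s = 1080 as

1080 as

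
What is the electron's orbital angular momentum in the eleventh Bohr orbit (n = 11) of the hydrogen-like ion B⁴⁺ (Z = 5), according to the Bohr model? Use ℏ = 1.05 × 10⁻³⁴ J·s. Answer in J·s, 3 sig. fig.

L_n = nℏ = 11 × 1.05 × 10⁻³⁴ = 1.16 × 10⁻³³ J·s

1.16 × 10⁻³³ J·s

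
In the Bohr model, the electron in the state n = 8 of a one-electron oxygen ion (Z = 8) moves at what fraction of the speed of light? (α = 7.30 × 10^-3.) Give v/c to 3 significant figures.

0.00730

v_n = Zαc/n, so v/c = Zα/n = 8 × 0.00730 / 8 = 0.00730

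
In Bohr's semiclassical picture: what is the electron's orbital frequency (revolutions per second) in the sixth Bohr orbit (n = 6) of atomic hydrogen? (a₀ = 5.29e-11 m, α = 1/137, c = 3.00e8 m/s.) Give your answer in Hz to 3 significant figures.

r = n²a₀/Z = 1.90e-9 m, v = Zαc/n = 3.65e5 m/s
f = v/(2πr) = 3.05e13 Hz

3.05e13 Hz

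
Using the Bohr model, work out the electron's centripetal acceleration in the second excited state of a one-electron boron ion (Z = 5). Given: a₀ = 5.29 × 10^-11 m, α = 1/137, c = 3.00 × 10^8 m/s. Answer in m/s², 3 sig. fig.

r = n²a₀/Z = 9.52 × 10^-11 m, v = Zαc/n = 3.65 × 10^6 m/s
a = v²/r = (3.65 × 10^6)² / 9.52 × 10^-11 = 1.40 × 10^23 m/s²

1.40 × 10^23 m/s²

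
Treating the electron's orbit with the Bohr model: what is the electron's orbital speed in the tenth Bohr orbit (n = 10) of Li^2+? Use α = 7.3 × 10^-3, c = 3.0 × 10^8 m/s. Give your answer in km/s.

v_n = Zαc/n = 3 × 0.0073 × 3.0 × 10^8 / 10
    = 660 km/s

660 km/s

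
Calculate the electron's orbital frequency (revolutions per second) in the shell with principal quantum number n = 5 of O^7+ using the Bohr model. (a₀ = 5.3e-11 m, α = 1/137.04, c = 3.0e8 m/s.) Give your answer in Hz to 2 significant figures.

r = n²a₀/Z = 1.7e-10 m, v = Zαc/n = 3.5e6 m/s
f = v/(2πr) = 3.4e15 Hz

3.4e15 Hz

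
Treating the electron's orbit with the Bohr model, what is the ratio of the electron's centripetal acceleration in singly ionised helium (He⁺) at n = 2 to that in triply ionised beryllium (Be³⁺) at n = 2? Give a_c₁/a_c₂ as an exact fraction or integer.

1/8

a_c ∝ Z^3 · n^-4
a_c₁/a_c₂ = (2/4)^3 · (2/2)^-4 = 1/8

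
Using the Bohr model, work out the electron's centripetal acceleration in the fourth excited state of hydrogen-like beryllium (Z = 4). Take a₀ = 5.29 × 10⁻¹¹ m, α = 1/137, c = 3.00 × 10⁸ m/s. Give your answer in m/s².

9.28 × 10²¹ m/s²

r = n²a₀/Z = 3.31 × 10⁻¹⁰ m, v = Zαc/n = 1.75 × 10⁶ m/s
a = v²/r = (1.75 × 10⁶)² / 3.31 × 10⁻¹⁰ = 9.28 × 10²¹ m/s²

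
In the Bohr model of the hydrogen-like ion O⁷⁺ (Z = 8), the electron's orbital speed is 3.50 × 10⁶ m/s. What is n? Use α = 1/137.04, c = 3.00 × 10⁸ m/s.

5

v_n = Zαc/n ⇒ n = Zαc/v = 8 × 0.00730 × 3.00 × 10⁸ / 3.50 × 10⁶ ≈ 5.00
n = 5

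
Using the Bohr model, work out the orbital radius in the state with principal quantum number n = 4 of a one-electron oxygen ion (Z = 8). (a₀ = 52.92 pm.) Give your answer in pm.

105.8 pm

r_n = n²a₀/Z = 4² × 52.92 / 8
    = 16 × 52.92 / 8 = 105.8 pm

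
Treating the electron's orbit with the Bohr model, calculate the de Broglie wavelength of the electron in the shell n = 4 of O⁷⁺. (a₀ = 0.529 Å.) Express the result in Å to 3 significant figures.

1.66 Å

The Bohr quantisation condition is nλ = 2πr_n.
r_n = n²a₀/Z = 1.06 Å
λ = 2πr_n/n = 2π·1.06/4 = 1.66 Å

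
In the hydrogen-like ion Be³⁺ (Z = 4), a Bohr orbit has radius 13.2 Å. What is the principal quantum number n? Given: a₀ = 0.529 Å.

r_n = n²a₀/Z ⇒ n² = rZ/a₀ = 13.2 × 4 / 0.529 ≈ 99.81
n = 10

10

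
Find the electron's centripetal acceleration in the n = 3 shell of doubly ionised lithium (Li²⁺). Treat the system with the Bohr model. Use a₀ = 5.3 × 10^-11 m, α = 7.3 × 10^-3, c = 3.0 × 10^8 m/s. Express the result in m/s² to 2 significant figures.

r = n²a₀/Z = 1.6 × 10^-10 m, v = Zαc/n = 2.2 × 10^6 m/s
a = v²/r = (2.2 × 10^6)² / 1.6 × 10^-10 = 3.0 × 10^22 m/s²

3.0 × 10^22 m/s²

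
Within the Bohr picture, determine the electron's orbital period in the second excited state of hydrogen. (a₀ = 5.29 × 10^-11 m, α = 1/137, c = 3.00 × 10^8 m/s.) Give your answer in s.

4.10 × 10^-15 s

r = n²a₀/Z = 3²·5.29 × 10^-11/1 = 4.76 × 10^-10 m
v = Zαc/n = 1·0.00730·3.00 × 10^8/3 = 7.30 × 10^5 m/s
T = 2πr/v = 4.10 × 10^-15 s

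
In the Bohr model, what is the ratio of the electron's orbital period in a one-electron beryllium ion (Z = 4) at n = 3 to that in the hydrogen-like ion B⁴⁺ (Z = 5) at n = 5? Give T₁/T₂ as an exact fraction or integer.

T ∝ Z^-2 · n^3
T₁/T₂ = (4/5)^-2 · (3/5)^3 = 27/80

27/80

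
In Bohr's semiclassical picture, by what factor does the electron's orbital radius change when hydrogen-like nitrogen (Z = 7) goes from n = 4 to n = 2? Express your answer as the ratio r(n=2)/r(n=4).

r ∝ Z^-1 · n^2; with Z fixed, r ∝ n^2.
r(n=2)/r(n=4) = (2/4)^2 = 1/4

1/4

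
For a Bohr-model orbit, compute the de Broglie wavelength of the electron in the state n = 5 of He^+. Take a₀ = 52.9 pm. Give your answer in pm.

831 pm

The Bohr quantisation condition is nλ = 2πr_n.
r_n = n²a₀/Z = 661 pm
λ = 2πr_n/n = 2π·661/5 = 831 pm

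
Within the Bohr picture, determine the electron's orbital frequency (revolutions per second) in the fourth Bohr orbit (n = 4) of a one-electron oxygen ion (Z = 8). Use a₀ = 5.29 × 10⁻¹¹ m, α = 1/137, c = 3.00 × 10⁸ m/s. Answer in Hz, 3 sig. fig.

r = n²a₀/Z = 1.06 × 10⁻¹⁰ m, v = Zαc/n = 4.38 × 10⁶ m/s
f = v/(2πr) = 6.59 × 10¹⁵ Hz

6.59 × 10¹⁵ Hz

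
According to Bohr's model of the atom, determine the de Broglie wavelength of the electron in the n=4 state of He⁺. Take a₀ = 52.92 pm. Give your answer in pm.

The Bohr quantisation condition is nλ = 2πr_n.
r_n = n²a₀/Z = 423.4 pm
λ = 2πr_n/n = 2π·423.4/4 = 665.0 pm

665.0 pm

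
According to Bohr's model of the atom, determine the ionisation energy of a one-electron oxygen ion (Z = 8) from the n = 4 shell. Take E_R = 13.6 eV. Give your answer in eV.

E_n = −E_R·Z²/n² = −13.6 × 8²/4² eV = -54.4 eV
Ionisation energy = −E_n = 54.4 eV

54.4 eV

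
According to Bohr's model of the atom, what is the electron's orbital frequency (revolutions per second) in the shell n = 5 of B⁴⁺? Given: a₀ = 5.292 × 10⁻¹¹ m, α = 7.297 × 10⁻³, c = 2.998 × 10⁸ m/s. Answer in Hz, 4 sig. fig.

1.316 × 10¹⁵ Hz

r = n²a₀/Z = 2.646 × 10⁻¹⁰ m, v = Zαc/n = 2.188 × 10⁶ m/s
f = v/(2πr) = 1.316 × 10¹⁵ Hz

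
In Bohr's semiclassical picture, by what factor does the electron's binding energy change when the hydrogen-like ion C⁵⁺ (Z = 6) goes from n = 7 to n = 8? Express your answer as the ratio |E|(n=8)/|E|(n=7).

|E| ∝ Z^2 · n^-2; with Z fixed, |E| ∝ n^-2.
|E|(n=8)/|E|(n=7) = (8/7)^-2 = 49/64

49/64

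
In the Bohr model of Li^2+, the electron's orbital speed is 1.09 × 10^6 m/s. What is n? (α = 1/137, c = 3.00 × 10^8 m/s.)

6

v_n = Zαc/n ⇒ n = Zαc/v = 3 × 0.00730 × 3.00 × 10^8 / 1.09 × 10^6 ≈ 6.03
n = 6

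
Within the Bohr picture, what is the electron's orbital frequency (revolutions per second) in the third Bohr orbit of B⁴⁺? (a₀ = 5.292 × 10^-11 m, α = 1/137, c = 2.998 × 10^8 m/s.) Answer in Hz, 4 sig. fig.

6.094 × 10^15 Hz

r = n²a₀/Z = 9.526 × 10^-11 m, v = Zαc/n = 3.647 × 10^6 m/s
f = v/(2πr) = 6.094 × 10^15 Hz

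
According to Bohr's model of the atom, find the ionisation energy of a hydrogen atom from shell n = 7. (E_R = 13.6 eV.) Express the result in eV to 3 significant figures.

E_n = −E_R·Z²/n² = −13.6 × 1²/7² eV = -0.278 eV
Ionisation energy = −E_n = 0.278 eV

0.278 eV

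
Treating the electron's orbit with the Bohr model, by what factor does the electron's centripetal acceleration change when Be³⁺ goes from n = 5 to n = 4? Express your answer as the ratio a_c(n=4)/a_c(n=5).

625/256

a_c ∝ Z^3 · n^-4; with Z fixed, a_c ∝ n^-4.
a_c(n=4)/a_c(n=5) = (4/5)^-4 = 625/256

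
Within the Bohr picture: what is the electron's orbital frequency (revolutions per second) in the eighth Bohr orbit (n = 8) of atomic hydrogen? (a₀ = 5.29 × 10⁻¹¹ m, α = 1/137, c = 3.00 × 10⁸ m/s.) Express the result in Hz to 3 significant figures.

1.29 × 10¹³ Hz

r = n²a₀/Z = 3.39 × 10⁻⁹ m, v = Zαc/n = 2.74 × 10⁵ m/s
f = v/(2πr) = 1.29 × 10¹³ Hz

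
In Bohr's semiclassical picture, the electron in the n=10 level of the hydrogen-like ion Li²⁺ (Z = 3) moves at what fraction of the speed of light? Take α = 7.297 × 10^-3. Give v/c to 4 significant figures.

0.002189

v_n = Zαc/n, so v/c = Zα/n = 3 × 0.007297 / 10 = 0.002189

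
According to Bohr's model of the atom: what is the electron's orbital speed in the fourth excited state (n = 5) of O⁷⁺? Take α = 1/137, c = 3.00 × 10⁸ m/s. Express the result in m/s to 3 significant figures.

v_n = Zαc/n = 8 × 0.00730 × 3.00 × 10⁸ / 5
    = 3.50 × 10⁶ m/s

3.50 × 10⁶ m/s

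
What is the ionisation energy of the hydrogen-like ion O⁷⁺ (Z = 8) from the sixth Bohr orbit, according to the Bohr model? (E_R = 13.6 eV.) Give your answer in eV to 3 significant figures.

E_n = −E_R·Z²/n² = −13.6 × 8²/6² eV = -24.2 eV
Ionisation energy = −E_n = 24.2 eV

24.2 eV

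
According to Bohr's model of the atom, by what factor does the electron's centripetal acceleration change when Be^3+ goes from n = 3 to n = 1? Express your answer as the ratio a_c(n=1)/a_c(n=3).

81

a_c ∝ Z^3 · n^-4; with Z fixed, a_c ∝ n^-4.
a_c(n=1)/a_c(n=3) = (1/3)^-4 = 81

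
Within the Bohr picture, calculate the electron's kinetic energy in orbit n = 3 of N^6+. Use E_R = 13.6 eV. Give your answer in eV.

74.0 eV

For a Coulomb orbit the virial theorem gives K = −E_n.
E_n = −E_R·Z²/n², so K = E_R·Z²/n² = 13.6 × 7²/3² = 74.0 eV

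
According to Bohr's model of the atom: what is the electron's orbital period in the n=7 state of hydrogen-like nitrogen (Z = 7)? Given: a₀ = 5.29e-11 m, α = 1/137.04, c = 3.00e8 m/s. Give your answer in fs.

r = n²a₀/Z = 7²·5.29e-11/7 = 3.70e-10 m
v = Zαc/n = 7·0.00730·3.00e8/7 = 2.19e6 m/s
T = 2πr/v = 1.06e-15 s = 1.06 fs

1.06 fs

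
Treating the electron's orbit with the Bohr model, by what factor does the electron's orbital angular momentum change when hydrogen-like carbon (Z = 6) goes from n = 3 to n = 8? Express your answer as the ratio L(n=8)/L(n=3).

L = nℏ depends only on n, so L ∝ n.
L(n=8)/L(n=3) = (8/3)^1 = 8/3

8/3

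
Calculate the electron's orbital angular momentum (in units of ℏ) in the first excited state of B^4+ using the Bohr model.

L_n = nℏ, so L/ℏ = n = 2.

2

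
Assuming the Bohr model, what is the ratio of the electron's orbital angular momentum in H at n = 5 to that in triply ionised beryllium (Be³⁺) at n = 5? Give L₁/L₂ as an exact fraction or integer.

L = nℏ is independent of Z.
L₁/L₂ = n₁/n₂ = 5/5 = 1

1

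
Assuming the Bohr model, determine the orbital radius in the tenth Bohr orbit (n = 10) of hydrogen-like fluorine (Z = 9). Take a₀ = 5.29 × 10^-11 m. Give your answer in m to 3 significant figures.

r_n = n²a₀/Z = 10² × 5.29 × 10^-11 / 9
    = 100 × 5.29 × 10^-11 / 9 = 5.88 × 10^-10 m

5.88 × 10^-10 m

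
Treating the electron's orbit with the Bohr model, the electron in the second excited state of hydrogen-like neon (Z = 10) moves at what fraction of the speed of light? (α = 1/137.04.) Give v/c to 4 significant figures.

v_n = Zαc/n, so v/c = Zα/n = 10 × 0.007297 / 3 = 0.02432

0.02432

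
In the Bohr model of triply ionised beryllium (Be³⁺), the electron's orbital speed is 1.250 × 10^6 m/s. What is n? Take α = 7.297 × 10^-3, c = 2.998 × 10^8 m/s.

v_n = Zαc/n ⇒ n = Zαc/v = 4 × 0.007297 × 2.998 × 10^8 / 1.250 × 10^6 ≈ 7.00
n = 7

7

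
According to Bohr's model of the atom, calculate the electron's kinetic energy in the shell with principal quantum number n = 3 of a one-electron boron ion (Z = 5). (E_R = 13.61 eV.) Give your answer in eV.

For a Coulomb orbit the virial theorem gives K = −E_n.
E_n = −E_R·Z²/n², so K = E_R·Z²/n² = 13.61 × 5²/3² = 37.81 eV

37.81 eV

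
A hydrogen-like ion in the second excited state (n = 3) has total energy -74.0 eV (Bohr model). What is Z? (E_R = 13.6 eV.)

E_n = −E_R Z²/n² ⇒ Z² = −E_n n²/E_R = 74.0 × 3² / 13.6 ≈ 48.97
Z = 7

7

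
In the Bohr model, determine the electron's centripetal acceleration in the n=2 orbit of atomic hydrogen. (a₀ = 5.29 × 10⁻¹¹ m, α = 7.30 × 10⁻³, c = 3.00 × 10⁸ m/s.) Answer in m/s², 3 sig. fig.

r = n²a₀/Z = 2.12 × 10⁻¹⁰ m, v = Zαc/n = 1.09 × 10⁶ m/s
a = v²/r = (1.09 × 10⁶)² / 2.12 × 10⁻¹⁰ = 5.67 × 10²¹ m/s²

5.67 × 10²¹ m/s²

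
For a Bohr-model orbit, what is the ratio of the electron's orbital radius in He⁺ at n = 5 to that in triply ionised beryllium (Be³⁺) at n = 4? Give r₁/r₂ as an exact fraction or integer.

25/8

r ∝ Z^-1 · n^2
r₁/r₂ = (2/4)^-1 · (5/4)^2 = 25/8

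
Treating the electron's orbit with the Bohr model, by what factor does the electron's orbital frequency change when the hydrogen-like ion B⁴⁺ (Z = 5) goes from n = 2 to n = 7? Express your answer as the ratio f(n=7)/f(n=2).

f ∝ Z^2 · n^-3; with Z fixed, f ∝ n^-3.
f(n=7)/f(n=2) = (7/2)^-3 = 8/343

8/343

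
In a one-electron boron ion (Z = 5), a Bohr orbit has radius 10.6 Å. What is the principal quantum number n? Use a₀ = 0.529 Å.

r_n = n²a₀/Z ⇒ n² = rZ/a₀ = 10.6 × 5 / 0.529 ≈ 100.19
n = 10

10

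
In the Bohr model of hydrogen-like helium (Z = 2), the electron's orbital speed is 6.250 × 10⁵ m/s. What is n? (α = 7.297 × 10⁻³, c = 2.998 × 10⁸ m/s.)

v_n = Zαc/n ⇒ n = Zαc/v = 2 × 0.007297 × 2.998 × 10⁸ / 6.250 × 10⁵ ≈ 7.00
n = 7

7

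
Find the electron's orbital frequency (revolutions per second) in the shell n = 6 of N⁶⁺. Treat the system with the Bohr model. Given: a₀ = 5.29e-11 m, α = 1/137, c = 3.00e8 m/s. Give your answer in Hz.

r = n²a₀/Z = 2.72e-10 m, v = Zαc/n = 2.55e6 m/s
f = v/(2πr) = 1.49e15 Hz

1.49e15 Hz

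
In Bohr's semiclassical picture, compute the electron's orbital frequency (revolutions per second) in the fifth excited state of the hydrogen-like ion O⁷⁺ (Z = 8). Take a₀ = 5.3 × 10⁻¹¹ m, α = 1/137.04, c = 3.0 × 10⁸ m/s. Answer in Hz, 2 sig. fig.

r = n²a₀/Z = 2.4 × 10⁻¹⁰ m, v = Zαc/n = 2.9 × 10⁶ m/s
f = v/(2πr) = 1.9 × 10¹⁵ Hz

1.9 × 10¹⁵ Hz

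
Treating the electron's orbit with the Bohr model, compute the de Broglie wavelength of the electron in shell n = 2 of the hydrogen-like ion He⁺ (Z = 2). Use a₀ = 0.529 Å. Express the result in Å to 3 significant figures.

3.32 Å

The Bohr quantisation condition is nλ = 2πr_n.
r_n = n²a₀/Z = 1.06 Å
λ = 2πr_n/n = 2π·1.06/2 = 3.32 Å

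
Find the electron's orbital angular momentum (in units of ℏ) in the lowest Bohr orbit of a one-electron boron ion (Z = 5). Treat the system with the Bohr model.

L_n = nℏ, so L/ℏ = n = 1.

1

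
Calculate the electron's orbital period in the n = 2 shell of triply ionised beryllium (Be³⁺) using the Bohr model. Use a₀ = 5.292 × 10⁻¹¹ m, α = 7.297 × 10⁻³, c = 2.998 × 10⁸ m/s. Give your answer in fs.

r = n²a₀/Z = 2²·5.292 × 10⁻¹¹/4 = 5.292 × 10⁻¹¹ m
v = Zαc/n = 4·0.007297·2.998 × 10⁸/2 = 4.375 × 10⁶ m/s
T = 2πr/v = 7.600 × 10⁻¹⁷ s = 0.07600 fs

0.07600 fs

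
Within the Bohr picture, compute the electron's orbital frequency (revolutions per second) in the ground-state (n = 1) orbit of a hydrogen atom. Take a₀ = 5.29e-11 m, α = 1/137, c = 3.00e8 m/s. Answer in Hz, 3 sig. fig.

6.59e15 Hz

r = n²a₀/Z = 5.29e-11 m, v = Zαc/n = 2.19e6 m/s
f = v/(2πr) = 6.59e15 Hz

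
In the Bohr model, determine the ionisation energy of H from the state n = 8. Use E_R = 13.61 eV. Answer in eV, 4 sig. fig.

E_n = −E_R·Z²/n² = −13.61 × 1²/8² eV = -0.2127 eV
Ionisation energy = −E_n = 0.2127 eV

0.2127 eV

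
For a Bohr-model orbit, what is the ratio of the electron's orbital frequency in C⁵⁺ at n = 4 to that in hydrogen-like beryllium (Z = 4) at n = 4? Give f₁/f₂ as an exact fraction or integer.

9/4

f ∝ Z^2 · n^-3
f₁/f₂ = (6/4)^2 · (4/4)^-3 = 9/4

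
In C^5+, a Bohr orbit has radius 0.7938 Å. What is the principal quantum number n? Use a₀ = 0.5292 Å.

3

r_n = n²a₀/Z ⇒ n² = rZ/a₀ = 0.7938 × 6 / 0.5292 ≈ 9.00
n = 3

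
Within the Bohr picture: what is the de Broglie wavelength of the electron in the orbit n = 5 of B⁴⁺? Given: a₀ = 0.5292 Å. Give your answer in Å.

3.325 Å

The Bohr quantisation condition is nλ = 2πr_n.
r_n = n²a₀/Z = 2.646 Å
λ = 2πr_n/n = 2π·2.646/5 = 3.325 Å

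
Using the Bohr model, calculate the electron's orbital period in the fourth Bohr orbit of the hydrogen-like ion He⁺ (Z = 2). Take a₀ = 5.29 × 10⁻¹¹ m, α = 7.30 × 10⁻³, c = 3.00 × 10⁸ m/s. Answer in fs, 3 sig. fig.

r = n²a₀/Z = 4²·5.29 × 10⁻¹¹/2 = 4.23 × 10⁻¹⁰ m
v = Zαc/n = 2·0.00730·3.00 × 10⁸/4 = 1.09 × 10⁶ m/s
T = 2πr/v = 2.43 × 10⁻¹⁵ s = 2.43 fs

2.43 fs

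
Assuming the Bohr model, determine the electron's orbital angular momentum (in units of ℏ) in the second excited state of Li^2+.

3

L_n = nℏ, so L/ℏ = n = 3.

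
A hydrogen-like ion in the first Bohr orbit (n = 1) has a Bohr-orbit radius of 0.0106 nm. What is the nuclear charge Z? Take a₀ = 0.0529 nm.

5

r_n = n²a₀/Z ⇒ Z = n²a₀/r = 1² × 0.0529 / 0.0106 ≈ 4.99
Z = 5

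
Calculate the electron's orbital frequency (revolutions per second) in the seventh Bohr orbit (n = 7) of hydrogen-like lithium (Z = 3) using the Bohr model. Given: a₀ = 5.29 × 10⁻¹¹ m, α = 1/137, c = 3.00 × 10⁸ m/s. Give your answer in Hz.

r = n²a₀/Z = 8.64 × 10⁻¹⁰ m, v = Zαc/n = 9.38 × 10⁵ m/s
f = v/(2πr) = 1.73 × 10¹⁴ Hz

1.73 × 10¹⁴ Hz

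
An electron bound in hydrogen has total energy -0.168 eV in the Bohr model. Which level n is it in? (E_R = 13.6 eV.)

E_n = −E_R Z²/n² ⇒ n² = E_R Z²/(−E_n) = 13.6 × 1² / 0.168 ≈ 80.95
n = 9

9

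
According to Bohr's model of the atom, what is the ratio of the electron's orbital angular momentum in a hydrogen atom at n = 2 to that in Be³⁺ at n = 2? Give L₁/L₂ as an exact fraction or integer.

1

L = nℏ is independent of Z.
L₁/L₂ = n₁/n₂ = 2/2 = 1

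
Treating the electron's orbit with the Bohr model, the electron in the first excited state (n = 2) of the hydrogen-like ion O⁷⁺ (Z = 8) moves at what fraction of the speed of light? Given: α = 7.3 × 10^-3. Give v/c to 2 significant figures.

0.029

v_n = Zαc/n, so v/c = Zα/n = 8 × 0.0073 / 2 = 0.029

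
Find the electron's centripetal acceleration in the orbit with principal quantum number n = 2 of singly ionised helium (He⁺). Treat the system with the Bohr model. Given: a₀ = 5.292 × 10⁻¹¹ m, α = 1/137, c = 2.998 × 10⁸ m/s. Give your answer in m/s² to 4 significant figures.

4.525 × 10²² m/s²

r = n²a₀/Z = 1.058 × 10⁻¹⁰ m, v = Zαc/n = 2.188 × 10⁶ m/s
a = v²/r = (2.188 × 10⁶)² / 1.058 × 10⁻¹⁰ = 4.525 × 10²² m/s²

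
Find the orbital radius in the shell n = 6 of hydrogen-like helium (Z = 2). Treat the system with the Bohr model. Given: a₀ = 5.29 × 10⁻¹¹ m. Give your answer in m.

r_n = n²a₀/Z = 6² × 5.29 × 10⁻¹¹ / 2
    = 36 × 5.29 × 10⁻¹¹ / 2 = 9.52 × 10⁻¹⁰ m

9.52 × 10⁻¹⁰ m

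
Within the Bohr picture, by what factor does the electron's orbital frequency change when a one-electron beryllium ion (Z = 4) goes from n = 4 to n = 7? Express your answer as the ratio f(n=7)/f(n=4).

f ∝ Z^2 · n^-3; with Z fixed, f ∝ n^-3.
f(n=7)/f(n=4) = (7/4)^-3 = 64/343

64/343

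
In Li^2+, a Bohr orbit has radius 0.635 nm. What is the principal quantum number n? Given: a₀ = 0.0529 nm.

6

r_n = n²a₀/Z ⇒ n² = rZ/a₀ = 0.635 × 3 / 0.0529 ≈ 36.01
n = 6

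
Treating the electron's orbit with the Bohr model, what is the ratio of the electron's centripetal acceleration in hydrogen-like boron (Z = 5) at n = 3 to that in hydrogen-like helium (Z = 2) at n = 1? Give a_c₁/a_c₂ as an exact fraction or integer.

125/648

a_c ∝ Z^3 · n^-4
a_c₁/a_c₂ = (5/2)^3 · (3/1)^-4 = 125/648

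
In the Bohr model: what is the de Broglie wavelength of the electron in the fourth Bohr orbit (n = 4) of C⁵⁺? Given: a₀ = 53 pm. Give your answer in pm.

220 pm

The Bohr quantisation condition is nλ = 2πr_n.
r_n = n²a₀/Z = 140 pm
λ = 2πr_n/n = 2π·140/4 = 220 pm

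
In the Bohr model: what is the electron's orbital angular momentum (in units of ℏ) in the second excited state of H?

L_n = nℏ, so L/ℏ = n = 3.

3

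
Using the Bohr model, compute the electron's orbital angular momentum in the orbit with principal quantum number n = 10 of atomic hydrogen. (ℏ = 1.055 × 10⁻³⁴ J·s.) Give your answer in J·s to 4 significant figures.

L_n = nℏ = 10 × 1.055 × 10⁻³⁴ = 1.055 × 10⁻³³ J·s

1.055 × 10⁻³³ J·s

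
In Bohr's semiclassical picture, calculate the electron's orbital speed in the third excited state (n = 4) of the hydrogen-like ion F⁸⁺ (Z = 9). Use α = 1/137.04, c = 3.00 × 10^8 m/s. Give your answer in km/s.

4930 km/s

v_n = Zαc/n = 9 × 0.00730 × 3.00 × 10^8 / 4
    = 4930 km/s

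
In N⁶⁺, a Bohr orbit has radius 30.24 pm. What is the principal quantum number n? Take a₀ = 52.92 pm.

2

r_n = n²a₀/Z ⇒ n² = rZ/a₀ = 30.24 × 7 / 52.92 ≈ 4.00
n = 2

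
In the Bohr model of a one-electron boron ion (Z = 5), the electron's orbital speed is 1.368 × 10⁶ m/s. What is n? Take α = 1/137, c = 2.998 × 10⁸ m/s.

v_n = Zαc/n ⇒ n = Zαc/v = 5 × 0.007299 × 2.998 × 10⁸ / 1.368 × 10⁶ ≈ 8.00
n = 8

8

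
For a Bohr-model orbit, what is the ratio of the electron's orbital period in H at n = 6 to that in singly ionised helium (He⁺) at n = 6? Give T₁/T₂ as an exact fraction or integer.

T ∝ Z^-2 · n^3
T₁/T₂ = (1/2)^-2 · (6/6)^3 = 4

4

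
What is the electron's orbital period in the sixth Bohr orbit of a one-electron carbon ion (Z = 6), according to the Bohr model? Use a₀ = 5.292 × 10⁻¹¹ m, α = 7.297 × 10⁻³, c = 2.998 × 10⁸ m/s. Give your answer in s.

9.120 × 10⁻¹⁶ s

r = n²a₀/Z = 6²·5.292 × 10⁻¹¹/6 = 3.175 × 10⁻¹⁰ m
v = Zαc/n = 6·0.007297·2.998 × 10⁸/6 = 2.188 × 10⁶ m/s
T = 2πr/v = 9.120 × 10⁻¹⁶ s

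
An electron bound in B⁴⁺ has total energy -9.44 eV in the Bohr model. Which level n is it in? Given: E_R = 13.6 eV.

6

E_n = −E_R Z²/n² ⇒ n² = E_R Z²/(−E_n) = 13.6 × 5² / 9.44 ≈ 36.02
n = 6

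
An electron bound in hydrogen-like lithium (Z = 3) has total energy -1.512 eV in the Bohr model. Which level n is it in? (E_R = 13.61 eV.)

9

E_n = −E_R Z²/n² ⇒ n² = E_R Z²/(−E_n) = 13.61 × 3² / 1.512 ≈ 81.01
n = 9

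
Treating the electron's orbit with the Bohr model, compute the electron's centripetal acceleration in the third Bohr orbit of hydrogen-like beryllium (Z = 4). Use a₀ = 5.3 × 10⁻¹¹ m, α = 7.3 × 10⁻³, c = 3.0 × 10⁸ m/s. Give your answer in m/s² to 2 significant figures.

r = n²a₀/Z = 1.2 × 10⁻¹⁰ m, v = Zαc/n = 2.9 × 10⁶ m/s
a = v²/r = (2.9 × 10⁶)² / 1.2 × 10⁻¹⁰ = 7.2 × 10²² m/s²

7.2 × 10²² m/s²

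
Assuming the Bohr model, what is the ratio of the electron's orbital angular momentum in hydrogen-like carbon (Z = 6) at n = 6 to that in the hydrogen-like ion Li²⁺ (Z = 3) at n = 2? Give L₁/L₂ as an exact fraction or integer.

3

L = nℏ is independent of Z.
L₁/L₂ = n₁/n₂ = 6/2 = 3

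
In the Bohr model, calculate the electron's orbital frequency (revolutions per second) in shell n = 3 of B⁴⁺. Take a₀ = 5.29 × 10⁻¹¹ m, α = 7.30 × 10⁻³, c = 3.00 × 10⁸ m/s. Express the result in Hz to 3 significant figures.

r = n²a₀/Z = 9.52 × 10⁻¹¹ m, v = Zαc/n = 3.65 × 10⁶ m/s
f = v/(2πr) = 6.10 × 10¹⁵ Hz

6.10 × 10¹⁵ Hz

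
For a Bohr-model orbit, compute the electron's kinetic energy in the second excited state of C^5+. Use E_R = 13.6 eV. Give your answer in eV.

For a Coulomb orbit the virial theorem gives K = −E_n.
E_n = −E_R·Z²/n², so K = E_R·Z²/n² = 13.6 × 6²/3² = 54.4 eV

54.4 eV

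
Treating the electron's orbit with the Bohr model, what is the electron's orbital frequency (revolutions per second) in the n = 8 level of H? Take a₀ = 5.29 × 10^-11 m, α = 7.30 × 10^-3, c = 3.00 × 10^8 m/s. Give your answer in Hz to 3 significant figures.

r = n²a₀/Z = 3.39 × 10^-9 m, v = Zαc/n = 2.74 × 10^5 m/s
f = v/(2πr) = 1.29 × 10^13 Hz

1.29 × 10^13 Hz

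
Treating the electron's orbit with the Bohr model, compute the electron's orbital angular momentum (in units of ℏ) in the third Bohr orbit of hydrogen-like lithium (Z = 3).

3

L_n = nℏ, so L/ℏ = n = 3.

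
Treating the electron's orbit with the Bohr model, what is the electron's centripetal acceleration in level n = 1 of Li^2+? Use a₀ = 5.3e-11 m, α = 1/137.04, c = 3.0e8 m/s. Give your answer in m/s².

2.4e24 m/s²

r = n²a₀/Z = 1.8e-11 m, v = Zαc/n = 6.6e6 m/s
a = v²/r = (6.6e6)² / 1.8e-11 = 2.4e24 m/s²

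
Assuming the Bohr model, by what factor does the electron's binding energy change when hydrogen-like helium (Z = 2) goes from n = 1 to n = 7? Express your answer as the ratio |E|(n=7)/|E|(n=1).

|E| ∝ Z^2 · n^-2; with Z fixed, |E| ∝ n^-2.
|E|(n=7)/|E|(n=1) = (7/1)^-2 = 1/49

1/49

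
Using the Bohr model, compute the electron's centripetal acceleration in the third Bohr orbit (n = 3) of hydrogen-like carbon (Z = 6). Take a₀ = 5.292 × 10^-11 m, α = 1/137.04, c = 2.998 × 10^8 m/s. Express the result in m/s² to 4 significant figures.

2.412 × 10^23 m/s²

r = n²a₀/Z = 7.938 × 10^-11 m, v = Zαc/n = 4.375 × 10^6 m/s
a = v²/r = (4.375 × 10^6)² / 7.938 × 10^-11 = 2.412 × 10^23 m/s²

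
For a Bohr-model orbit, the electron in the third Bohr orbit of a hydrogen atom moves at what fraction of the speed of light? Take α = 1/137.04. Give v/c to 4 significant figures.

v_n = Zαc/n, so v/c = Zα/n = 1 × 0.007297 / 3 = 0.002432

0.002432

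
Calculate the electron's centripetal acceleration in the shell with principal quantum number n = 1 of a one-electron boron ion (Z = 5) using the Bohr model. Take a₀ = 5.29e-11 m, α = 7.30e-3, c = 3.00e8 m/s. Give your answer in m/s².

1.13e25 m/s²

r = n²a₀/Z = 1.06e-11 m, v = Zαc/n = 1.09e7 m/s
a = v²/r = (1.09e7)² / 1.06e-11 = 1.13e25 m/s²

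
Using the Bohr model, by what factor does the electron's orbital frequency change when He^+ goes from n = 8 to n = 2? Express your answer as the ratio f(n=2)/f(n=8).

64

f ∝ Z^2 · n^-3; with Z fixed, f ∝ n^-3.
f(n=2)/f(n=8) = (2/8)^-3 = 64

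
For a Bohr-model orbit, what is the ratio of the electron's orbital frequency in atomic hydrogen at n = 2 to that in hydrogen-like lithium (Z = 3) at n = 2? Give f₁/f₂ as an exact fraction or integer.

1/9

f ∝ Z^2 · n^-3
f₁/f₂ = (1/3)^2 · (2/2)^-3 = 1/9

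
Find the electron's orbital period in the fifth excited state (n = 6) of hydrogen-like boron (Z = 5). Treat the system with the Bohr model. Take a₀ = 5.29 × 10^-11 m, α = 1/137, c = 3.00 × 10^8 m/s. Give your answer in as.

r = n²a₀/Z = 6²·5.29 × 10^-11/5 = 3.81 × 10^-10 m
v = Zαc/n = 5·0.00730·3.00 × 10^8/6 = 1.82 × 10^6 m/s
T = 2πr/v = 1.31 × 10^-15 s = 1310 as

1310 as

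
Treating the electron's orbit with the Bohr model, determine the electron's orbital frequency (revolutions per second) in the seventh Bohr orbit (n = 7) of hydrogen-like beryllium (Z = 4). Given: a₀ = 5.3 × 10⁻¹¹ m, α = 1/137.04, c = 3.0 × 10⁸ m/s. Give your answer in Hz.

r = n²a₀/Z = 6.5 × 10⁻¹⁰ m, v = Zαc/n = 1.3 × 10⁶ m/s
f = v/(2πr) = 3.1 × 10¹⁴ Hz

3.1 × 10¹⁴ Hz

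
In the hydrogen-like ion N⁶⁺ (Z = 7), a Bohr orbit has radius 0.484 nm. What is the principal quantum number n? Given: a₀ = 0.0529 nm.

r_n = n²a₀/Z ⇒ n² = rZ/a₀ = 0.484 × 7 / 0.0529 ≈ 64.05
n = 8

8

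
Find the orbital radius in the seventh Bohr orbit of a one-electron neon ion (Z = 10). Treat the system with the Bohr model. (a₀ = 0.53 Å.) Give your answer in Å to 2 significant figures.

r_n = n²a₀/Z = 7² × 0.53 / 10
    = 49 × 0.53 / 10 = 2.6 Å

2.6 Å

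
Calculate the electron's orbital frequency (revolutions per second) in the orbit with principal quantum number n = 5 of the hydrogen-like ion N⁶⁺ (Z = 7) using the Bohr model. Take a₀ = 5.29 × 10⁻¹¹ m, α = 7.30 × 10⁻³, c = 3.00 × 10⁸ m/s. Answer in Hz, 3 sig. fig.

2.58 × 10¹⁵ Hz

r = n²a₀/Z = 1.89 × 10⁻¹⁰ m, v = Zαc/n = 3.07 × 10⁶ m/s
f = v/(2πr) = 2.58 × 10¹⁵ Hz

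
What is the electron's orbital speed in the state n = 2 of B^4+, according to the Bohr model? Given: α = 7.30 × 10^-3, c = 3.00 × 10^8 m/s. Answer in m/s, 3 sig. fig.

v_n = Zαc/n = 5 × 0.00730 × 3.00 × 10^8 / 2
    = 5.47 × 10^6 m/s

5.47 × 10^6 m/s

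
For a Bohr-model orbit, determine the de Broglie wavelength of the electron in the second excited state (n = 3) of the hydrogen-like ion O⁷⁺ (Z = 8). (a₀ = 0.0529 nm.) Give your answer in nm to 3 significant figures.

The Bohr quantisation condition is nλ = 2πr_n.
r_n = n²a₀/Z = 0.0595 nm
λ = 2πr_n/n = 2π·0.0595/3 = 0.125 nm

0.125 nm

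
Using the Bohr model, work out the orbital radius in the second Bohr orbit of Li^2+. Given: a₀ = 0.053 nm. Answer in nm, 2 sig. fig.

0.071 nm

r_n = n²a₀/Z = 2² × 0.053 / 3
    = 4 × 0.053 / 3 = 0.071 nm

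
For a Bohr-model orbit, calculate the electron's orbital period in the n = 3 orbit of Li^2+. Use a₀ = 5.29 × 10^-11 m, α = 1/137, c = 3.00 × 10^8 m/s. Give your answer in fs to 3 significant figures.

0.455 fs

r = n²a₀/Z = 3²·5.29 × 10^-11/3 = 1.59 × 10^-10 m
v = Zαc/n = 3·0.00730·3.00 × 10^8/3 = 2.19 × 10^6 m/s
T = 2πr/v = 4.55 × 10^-16 s = 0.455 fs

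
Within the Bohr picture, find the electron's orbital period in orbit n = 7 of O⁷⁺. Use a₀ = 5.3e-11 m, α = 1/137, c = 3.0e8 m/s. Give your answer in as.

820 as

r = n²a₀/Z = 7²·5.3e-11/8 = 3.2e-10 m
v = Zαc/n = 8·0.0073·3.0e8/7 = 2.5e6 m/s
T = 2πr/v = 8.2e-16 s = 820 as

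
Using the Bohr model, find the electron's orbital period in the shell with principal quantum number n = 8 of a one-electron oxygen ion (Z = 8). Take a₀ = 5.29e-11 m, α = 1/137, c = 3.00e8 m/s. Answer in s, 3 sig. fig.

1.21e-15 s

r = n²a₀/Z = 8²·5.29e-11/8 = 4.23e-10 m
v = Zαc/n = 8·0.00730·3.00e8/8 = 2.19e6 m/s
T = 2πr/v = 1.21e-15 s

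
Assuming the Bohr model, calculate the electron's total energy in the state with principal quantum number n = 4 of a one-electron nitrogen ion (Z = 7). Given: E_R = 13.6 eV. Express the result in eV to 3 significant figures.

-41.6 eV

E_n = −E_R·Z²/n² = −13.6 × 7²/4² = -41.6 eV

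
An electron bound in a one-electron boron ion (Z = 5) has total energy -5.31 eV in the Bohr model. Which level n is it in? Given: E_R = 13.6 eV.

E_n = −E_R Z²/n² ⇒ n² = E_R Z²/(−E_n) = 13.6 × 5² / 5.31 ≈ 64.03
n = 8

8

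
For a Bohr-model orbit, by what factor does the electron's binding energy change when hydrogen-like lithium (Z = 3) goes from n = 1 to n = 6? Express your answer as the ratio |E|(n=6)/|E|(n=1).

1/36

|E| ∝ Z^2 · n^-2; with Z fixed, |E| ∝ n^-2.
|E|(n=6)/|E|(n=1) = (6/1)^-2 = 1/36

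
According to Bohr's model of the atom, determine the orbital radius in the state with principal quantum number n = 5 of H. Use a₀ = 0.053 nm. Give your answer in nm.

1.3 nm

r_n = n²a₀/Z = 5² × 0.053 / 1
    = 25 × 0.053 / 1 = 1.3 nm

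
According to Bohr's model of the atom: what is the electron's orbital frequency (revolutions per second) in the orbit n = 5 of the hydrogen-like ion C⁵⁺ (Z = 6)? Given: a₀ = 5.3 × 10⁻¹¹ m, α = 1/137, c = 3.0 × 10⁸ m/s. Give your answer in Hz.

r = n²a₀/Z = 2.2 × 10⁻¹⁰ m, v = Zαc/n = 2.6 × 10⁶ m/s
f = v/(2πr) = 1.9 × 10¹⁵ Hz

1.9 × 10¹⁵ Hz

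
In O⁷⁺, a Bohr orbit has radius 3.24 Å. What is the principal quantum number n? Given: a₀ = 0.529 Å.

7

r_n = n²a₀/Z ⇒ n² = rZ/a₀ = 3.24 × 8 / 0.529 ≈ 49.00
n = 7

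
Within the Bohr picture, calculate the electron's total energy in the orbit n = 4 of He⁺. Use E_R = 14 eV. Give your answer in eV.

E_n = −E_R·Z²/n² = −14 × 2²/4² = -3.5 eV

-3.5 eV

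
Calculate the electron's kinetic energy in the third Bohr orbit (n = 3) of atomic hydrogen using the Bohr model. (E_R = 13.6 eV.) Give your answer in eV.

For a Coulomb orbit the virial theorem gives K = −E_n.
E_n = −E_R·Z²/n², so K = E_R·Z²/n² = 13.6 × 1²/3² = 1.51 eV

1.51 eV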